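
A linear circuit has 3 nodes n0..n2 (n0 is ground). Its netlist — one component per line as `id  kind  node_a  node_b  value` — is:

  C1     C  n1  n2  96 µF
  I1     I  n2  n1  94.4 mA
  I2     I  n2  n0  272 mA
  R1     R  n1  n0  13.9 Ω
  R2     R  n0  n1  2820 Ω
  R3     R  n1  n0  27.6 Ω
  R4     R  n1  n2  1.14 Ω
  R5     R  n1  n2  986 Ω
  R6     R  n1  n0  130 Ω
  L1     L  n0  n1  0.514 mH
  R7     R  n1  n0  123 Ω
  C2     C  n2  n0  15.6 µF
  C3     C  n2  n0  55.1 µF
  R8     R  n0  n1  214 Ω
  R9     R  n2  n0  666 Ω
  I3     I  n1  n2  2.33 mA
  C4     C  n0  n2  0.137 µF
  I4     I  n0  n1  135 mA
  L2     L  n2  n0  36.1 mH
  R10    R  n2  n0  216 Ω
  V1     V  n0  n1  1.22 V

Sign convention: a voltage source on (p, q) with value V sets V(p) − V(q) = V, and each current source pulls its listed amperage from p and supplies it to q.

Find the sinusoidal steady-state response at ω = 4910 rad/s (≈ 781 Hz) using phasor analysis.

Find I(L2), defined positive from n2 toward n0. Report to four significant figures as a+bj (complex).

0.002576+0.006788j A

Element admittances at ω=4910 rad/s:
  Y(C1) = 0.000+0.4714j S between n1,n2
  I1: injects 0.0944 A into n1 (from n2)
  I2: injects 0.272 A into n0 (from n2)
  Y(R1) = 0.07194+0.000j S between n1,n0
  Y(R2) = 0.0003546+0.000j S between n0,n1
  Y(R3) = 0.03623+0.000j S between n1,n0
  Y(R4) = 0.8772+0.000j S between n1,n2
  Y(R5) = 0.001014+0.000j S between n1,n2
  Y(R6) = 0.007692+0.000j S between n1,n0
  Y(L1) = 0.000-0.3962j S between n0,n1
  Y(R7) = 0.008130+0.000j S between n1,n0
  Y(C2) = 0.000+0.07660j S between n2,n0
  Y(C3) = 0.000+0.2705j S between n2,n0
  Y(R8) = 0.004673+0.000j S between n0,n1
  Y(R9) = 0.001502+0.000j S between n2,n0
  I3: injects 0.00233 A into n2 (from n1)
  Y(C4) = 0.000+0.0006727j S between n0,n2
  I4: injects 0.135 A into n1 (from n0)
  Y(L2) = 0.000-0.005642j S between n2,n0
  Y(R10) = 0.004630+0.000j S between n2,n0
  V1: constraint V(n0)−V(n1) = 1.22
Assemble and solve the 3×3 MNA system:
  V(n1)=-1.220+0.000j  V(n2)=-1.203+0.4566j
  i(V1)=-0.1840+0.07451j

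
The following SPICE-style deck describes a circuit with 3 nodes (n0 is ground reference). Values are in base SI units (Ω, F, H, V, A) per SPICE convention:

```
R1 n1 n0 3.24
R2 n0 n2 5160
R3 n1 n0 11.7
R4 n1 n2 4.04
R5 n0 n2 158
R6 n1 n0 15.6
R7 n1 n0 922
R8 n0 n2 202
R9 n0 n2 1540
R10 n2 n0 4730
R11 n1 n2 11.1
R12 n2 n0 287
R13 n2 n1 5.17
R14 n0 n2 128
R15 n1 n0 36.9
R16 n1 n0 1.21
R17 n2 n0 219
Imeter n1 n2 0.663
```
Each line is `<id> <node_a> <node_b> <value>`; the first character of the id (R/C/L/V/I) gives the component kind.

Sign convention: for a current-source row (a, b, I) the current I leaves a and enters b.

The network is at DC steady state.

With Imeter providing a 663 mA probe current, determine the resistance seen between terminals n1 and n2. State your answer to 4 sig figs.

R_eq = 1.790 Ω

Apply KCL at each of the 2 non-ground nodes and solve the resulting linear system.
Node n1: branches {R1, R3, R4, R6, R7, R11, R13, R15, R16, Imeter} → V_1 = -0.02495
Node n2: branches {R2, R4, R5, R8, R9, R10, R11, R12, R13, R14, R17, Imeter} → V_2 = 1.162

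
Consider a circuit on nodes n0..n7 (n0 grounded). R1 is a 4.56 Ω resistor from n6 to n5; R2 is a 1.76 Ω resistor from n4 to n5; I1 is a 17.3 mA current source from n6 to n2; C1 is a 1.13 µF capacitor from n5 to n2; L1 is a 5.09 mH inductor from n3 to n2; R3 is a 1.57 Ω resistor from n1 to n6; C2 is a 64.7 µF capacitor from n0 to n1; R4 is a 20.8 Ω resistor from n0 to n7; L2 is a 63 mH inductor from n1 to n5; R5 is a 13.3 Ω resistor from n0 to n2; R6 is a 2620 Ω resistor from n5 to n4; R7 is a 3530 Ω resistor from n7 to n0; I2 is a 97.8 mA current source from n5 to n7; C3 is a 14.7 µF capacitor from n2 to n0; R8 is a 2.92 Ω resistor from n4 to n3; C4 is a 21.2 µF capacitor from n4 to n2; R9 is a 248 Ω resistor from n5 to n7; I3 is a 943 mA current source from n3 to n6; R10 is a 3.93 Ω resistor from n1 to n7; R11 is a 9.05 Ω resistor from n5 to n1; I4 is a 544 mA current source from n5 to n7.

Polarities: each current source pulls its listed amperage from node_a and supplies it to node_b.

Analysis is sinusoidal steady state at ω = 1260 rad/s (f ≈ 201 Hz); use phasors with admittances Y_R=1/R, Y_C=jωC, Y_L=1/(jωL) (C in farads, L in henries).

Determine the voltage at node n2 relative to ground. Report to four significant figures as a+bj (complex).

-4.700+0.7985j V

Apply KCL at each of the 7 non-ground nodes and solve the resulting linear system.
Node n1: branches {R3, C2, L2, R10, R11} → V_1 = 1.586-2.510j
Node n2: branches {I1, C1, L1, R5, C3, C4} → V_2 = -4.700+0.7985j
Node n3: branches {L1, R8, I3} → V_3 = -4.179-2.271j
Node n4: branches {R2, R6, R8, C4} → V_4 = -2.823-2.508j
Node n5: branches {R1, R2, C1, L2, R6, I2, R9, R11, I4} → V_5 = -1.851-2.563j
Node n6: branches {R1, I1, R3, I3} → V_6 = 1.787-2.523j
Node n7: branches {R4, R7, I2, R9, R10, I4} → V_7 = 3.382-2.115j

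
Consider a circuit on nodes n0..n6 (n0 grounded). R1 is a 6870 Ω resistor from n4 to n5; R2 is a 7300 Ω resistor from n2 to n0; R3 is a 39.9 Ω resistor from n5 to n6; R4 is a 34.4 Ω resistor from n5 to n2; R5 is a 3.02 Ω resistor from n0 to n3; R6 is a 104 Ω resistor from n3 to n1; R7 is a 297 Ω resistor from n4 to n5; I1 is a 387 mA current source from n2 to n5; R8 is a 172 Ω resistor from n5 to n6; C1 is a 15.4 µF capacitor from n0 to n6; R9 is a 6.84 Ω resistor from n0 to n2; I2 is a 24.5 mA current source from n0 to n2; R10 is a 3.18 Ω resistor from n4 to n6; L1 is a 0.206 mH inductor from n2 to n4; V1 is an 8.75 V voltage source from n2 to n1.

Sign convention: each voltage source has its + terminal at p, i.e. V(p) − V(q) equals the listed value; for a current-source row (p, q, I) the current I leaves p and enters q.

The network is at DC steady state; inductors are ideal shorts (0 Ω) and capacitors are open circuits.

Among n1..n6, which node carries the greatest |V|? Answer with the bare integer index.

1

Element admittances at DC:
  Y(R1) = 0.0001456 S between n4,n5
  Y(R2) = 0.0001370 S between n2,n0
  Y(R3) = 0.02506 S between n5,n6
  Y(R4) = 0.02907 S between n5,n2
  Y(R5) = 0.3311 S between n0,n3
  Y(R6) = 0.009615 S between n3,n1
  Y(R7) = 0.003367 S between n4,n5
  I1: injects 0.387 A into n5 (from n2)
  Y(R8) = 0.005814 S between n5,n6
  Y(C1) = 0.000 S between n0,n6
  Y(R9) = 0.1462 S between n0,n2
  I2: injects 0.0245 A into n2 (from n0)
  Y(R10) = 0.3145 S between n4,n6
  L1: short n2↔n4 (DC inductor)
  V1: constraint V(n2)−V(n1) = 8.75
Assemble and solve the 8×8 MNA system:
  V(n1)=-8.067  V(n2)=0.6826  V(n3)=-0.2277  V(n4)=0.6826  V(n5)=7.058  V(n6)=1.253
  i(L1)=-0.2017  i(V1)=-0.07538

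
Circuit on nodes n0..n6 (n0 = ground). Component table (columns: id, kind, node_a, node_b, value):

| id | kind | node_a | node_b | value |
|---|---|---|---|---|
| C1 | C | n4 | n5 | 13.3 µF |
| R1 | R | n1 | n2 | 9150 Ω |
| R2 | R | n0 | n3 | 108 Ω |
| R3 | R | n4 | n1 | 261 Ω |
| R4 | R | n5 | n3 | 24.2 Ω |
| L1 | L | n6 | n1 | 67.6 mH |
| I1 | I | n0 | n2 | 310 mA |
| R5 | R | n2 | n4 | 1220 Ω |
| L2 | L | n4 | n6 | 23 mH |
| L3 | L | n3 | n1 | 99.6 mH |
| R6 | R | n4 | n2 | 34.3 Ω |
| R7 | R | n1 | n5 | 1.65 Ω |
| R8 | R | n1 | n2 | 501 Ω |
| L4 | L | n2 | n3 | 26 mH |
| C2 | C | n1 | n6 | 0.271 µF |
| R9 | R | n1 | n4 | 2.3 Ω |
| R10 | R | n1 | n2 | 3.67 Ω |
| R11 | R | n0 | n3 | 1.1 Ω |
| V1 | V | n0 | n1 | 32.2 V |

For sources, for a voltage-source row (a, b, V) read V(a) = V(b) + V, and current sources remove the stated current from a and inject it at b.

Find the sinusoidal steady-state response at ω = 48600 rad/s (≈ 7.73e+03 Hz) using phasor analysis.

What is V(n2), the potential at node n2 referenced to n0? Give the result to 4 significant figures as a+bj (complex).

-31.08-0.03851j V

Apply KCL at each of the 6 non-ground nodes and solve the resulting linear system.
Node n1: branches {R1, R3, L1, L3, R7, R8, C2, R9, R10, V1} → V_1 = -32.20+0.000j
Node n2: branches {R1, I1, R5, R6, R8, L4, R10} → V_2 = -31.08-0.03851j
Node n3: branches {R2, R4, L3, L4, R11} → V_3 = -1.331+0.01893j
Node n4: branches {C1, R3, R5, L2, R6, R9} → V_4 = -31.19+0.3942j
Node n5: branches {C1, R4, R7} → V_5 = -30.91-0.2844j
Node n6: branches {L1, L2, C2} → V_6 = -32.28-0.02946j
Source currents: i(V1)=-1.532+0.01739j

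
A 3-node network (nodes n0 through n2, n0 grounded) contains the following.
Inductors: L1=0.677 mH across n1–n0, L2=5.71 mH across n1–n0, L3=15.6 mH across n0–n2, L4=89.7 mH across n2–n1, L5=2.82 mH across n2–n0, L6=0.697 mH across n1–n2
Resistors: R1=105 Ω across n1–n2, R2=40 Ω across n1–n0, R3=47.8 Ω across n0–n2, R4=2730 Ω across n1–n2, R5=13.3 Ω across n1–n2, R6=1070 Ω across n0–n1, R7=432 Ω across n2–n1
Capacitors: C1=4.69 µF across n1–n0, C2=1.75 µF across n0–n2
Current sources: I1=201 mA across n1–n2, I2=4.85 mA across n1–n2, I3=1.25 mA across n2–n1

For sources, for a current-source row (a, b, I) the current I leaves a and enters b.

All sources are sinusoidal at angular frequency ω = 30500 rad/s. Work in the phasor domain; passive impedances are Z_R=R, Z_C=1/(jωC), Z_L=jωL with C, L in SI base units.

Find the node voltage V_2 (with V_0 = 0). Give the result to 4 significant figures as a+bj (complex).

1.316+0.3509j V

Apply KCL at each of the 2 non-ground nodes and solve the resulting linear system.
Node n1: branches {L1, R1, R2, L2, C1, I1, R4, R5, I2, L4, R6, R7, L6, I3} → V_1 = -0.6582-0.03891j
Node n2: branches {R1, I1, R3, R4, R5, I2, L3, L4, L5, C2, R7, L6, I3} → V_2 = 1.316+0.3509j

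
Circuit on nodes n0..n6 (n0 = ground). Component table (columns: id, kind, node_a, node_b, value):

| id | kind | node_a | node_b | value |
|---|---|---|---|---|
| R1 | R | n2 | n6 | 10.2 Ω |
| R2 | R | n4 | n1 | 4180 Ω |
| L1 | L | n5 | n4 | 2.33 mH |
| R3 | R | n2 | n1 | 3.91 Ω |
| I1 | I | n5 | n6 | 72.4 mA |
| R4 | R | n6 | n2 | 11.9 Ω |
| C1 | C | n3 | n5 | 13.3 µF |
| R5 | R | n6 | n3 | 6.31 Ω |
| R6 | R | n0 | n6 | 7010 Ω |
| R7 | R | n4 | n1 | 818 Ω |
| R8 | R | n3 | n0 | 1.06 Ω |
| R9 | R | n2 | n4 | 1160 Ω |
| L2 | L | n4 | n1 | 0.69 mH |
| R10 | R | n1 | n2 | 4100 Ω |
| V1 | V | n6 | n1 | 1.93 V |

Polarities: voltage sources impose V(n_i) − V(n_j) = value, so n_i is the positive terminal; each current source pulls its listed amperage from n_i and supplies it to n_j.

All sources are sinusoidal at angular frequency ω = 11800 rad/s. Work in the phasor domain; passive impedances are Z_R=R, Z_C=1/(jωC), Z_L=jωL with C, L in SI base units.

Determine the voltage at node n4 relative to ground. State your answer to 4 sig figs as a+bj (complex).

Element admittances at ω=11800 rad/s:
  Y(R1) = 0.09804+0.000j S between n2,n6
  Y(R2) = 0.0002392+0.000j S between n4,n1
  Y(L1) = 0.000-0.03637j S between n5,n4
  Y(R3) = 0.2558+0.000j S between n2,n1
  I1: injects 0.0724 A into n6 (from n5)
  Y(R4) = 0.08403+0.000j S between n6,n2
  Y(C1) = 0.000+0.1569j S between n3,n5
  Y(R5) = 0.1585+0.000j S between n6,n3
  Y(R6) = 0.0001427+0.000j S between n0,n6
  Y(R7) = 0.001222+0.000j S between n4,n1
  Y(R8) = 0.9434+0.000j S between n3,n0
  Y(R9) = 0.0008621+0.000j S between n2,n4
  Y(L2) = 0.000-0.1228j S between n4,n1
  Y(R10) = 0.0002439+0.000j S between n1,n2
  V1: constraint V(n6)−V(n1) = 1.93
Assemble and solve the 7×7 MNA system:
  V(n1)=-1.313-0.2820j  V(n2)=-0.5119-0.2816j  V(n3)=-9.326e-05+4.264e-05j  V(n4)=-0.9451-0.07615j  V(n5)=0.2850+0.6235j  V(n6)=0.6168-0.2820j
  i(V1)=-0.2310+0.04481j

-0.9451-0.07615j V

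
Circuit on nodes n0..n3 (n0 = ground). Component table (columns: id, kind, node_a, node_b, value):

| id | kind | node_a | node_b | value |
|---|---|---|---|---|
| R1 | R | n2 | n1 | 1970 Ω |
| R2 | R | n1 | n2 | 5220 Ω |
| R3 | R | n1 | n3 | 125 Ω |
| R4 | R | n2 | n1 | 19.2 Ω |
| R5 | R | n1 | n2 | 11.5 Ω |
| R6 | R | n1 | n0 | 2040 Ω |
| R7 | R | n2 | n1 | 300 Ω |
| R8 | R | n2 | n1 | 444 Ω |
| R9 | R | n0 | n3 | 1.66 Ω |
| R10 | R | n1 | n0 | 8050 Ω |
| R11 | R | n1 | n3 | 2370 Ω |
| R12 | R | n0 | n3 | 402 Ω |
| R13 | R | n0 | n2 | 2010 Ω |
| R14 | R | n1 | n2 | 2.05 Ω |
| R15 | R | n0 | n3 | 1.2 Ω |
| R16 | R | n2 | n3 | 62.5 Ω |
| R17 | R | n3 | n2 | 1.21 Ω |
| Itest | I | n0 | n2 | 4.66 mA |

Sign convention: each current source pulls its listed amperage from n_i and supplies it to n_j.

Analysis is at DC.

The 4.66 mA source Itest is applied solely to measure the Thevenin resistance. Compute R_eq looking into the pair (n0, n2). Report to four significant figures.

Element admittances at DC:
  Y(R1) = 0.0005076 S between n2,n1
  Y(R2) = 0.0001916 S between n1,n2
  Y(R3) = 0.008000 S between n1,n3
  Y(R4) = 0.05208 S between n2,n1
  Y(R5) = 0.08696 S between n1,n2
  Y(R6) = 0.0004902 S between n1,n0
  Y(R7) = 0.003333 S between n2,n1
  Y(R8) = 0.002252 S between n2,n1
  Y(R9) = 0.6024 S between n0,n3
  Y(R10) = 0.0001242 S between n1,n0
  Y(R11) = 0.0004219 S between n1,n3
  Y(R12) = 0.002488 S between n0,n3
  Y(R13) = 0.0004975 S between n0,n2
  Y(R14) = 0.4878 S between n1,n2
  Y(R15) = 0.8333 S between n0,n3
  Y(R16) = 0.01600 S between n2,n3
  Y(R17) = 0.8264 S between n3,n2
  Itest: injects 0.00466 A into n2 (from n0)
Assemble and solve the 3×3 MNA system:
  V(n1)=0.008620  V(n2)=0.008700  V(n3)=0.003233

R_eq = 1.867 Ω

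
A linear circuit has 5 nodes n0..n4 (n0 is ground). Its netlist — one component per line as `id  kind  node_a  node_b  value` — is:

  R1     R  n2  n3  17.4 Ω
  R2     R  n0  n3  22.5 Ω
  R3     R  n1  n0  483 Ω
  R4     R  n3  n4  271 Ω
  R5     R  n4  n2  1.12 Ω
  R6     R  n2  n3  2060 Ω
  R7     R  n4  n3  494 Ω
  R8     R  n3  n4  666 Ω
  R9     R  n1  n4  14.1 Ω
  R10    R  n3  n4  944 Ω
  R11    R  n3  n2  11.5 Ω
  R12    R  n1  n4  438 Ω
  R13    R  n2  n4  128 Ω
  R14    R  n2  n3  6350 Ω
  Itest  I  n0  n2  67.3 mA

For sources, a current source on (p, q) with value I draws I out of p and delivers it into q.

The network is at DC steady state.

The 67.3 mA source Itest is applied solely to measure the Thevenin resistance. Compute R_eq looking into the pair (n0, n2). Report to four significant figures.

R_eq = 27.43 Ω

MNA unknowns: 4 node voltages V₁..V_4
R1: Y=0.05747 on G[2,3]
R2: Y=0.04444 on G[0,3]
R3: Y=0.002070 on G[1,0]
R4: Y=0.003690 on G[3,4]
R5: Y=0.8929 on G[4,2]
R6: Y=0.0004854 on G[2,3]
R7: Y=0.002024 on G[4,3]
R8: Y=0.001502 on G[3,4]
R9: Y=0.07092 on G[1,4]
R10: Y=0.001059 on G[3,4]
R11: Y=0.08696 on G[3,2]
R12: Y=0.002283 on G[1,4]
R13: Y=0.007812 on G[2,4]
R14: Y=0.0001575 on G[2,3]
Itest: z[0]−=0.0673, z[2]+=0.0673
solve → V1=1.788, V2=1.846, V3=1.431, V4=1.838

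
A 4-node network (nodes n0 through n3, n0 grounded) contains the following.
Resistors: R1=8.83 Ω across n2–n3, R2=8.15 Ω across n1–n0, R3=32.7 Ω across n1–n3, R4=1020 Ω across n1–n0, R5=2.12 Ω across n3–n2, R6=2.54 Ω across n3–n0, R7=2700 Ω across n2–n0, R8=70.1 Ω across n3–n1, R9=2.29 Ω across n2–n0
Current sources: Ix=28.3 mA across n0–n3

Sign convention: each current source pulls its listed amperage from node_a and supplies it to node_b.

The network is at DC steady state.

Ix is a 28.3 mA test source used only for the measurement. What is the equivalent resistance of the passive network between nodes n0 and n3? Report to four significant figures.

MNA unknowns: 3 node voltages V₁..V_3
R1: Y=0.1133 on G[2,3]
R2: Y=0.1227 on G[1,0]
R3: Y=0.03058 on G[1,3]
R4: Y=0.0009804 on G[1,0]
R5: Y=0.4717 on G[3,2]
R6: Y=0.3937 on G[3,0]
R7: Y=0.0003704 on G[2,0]
R8: Y=0.01427 on G[3,1]
R9: Y=0.4367 on G[2,0]
Ix: z[0]−=0.0283, z[3]+=0.0283
solve → V1=0.01113, V2=0.02393, V3=0.04182

R_eq = 1.478 Ω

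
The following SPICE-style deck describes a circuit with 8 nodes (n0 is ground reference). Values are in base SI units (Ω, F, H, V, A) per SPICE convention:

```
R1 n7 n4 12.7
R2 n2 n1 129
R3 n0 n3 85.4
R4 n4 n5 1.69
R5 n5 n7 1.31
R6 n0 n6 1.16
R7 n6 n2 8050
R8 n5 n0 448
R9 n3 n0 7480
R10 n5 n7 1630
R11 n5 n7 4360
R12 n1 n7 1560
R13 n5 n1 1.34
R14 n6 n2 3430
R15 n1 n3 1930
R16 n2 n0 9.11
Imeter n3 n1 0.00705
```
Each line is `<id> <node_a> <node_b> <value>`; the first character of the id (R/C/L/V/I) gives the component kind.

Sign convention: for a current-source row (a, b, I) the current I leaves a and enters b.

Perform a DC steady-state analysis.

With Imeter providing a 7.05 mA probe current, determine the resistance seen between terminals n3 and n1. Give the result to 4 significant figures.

Element admittances at DC:
  Y(R1) = 0.07874 S between n7,n4
  Y(R2) = 0.007752 S between n2,n1
  Y(R3) = 0.01171 S between n0,n3
  Y(R4) = 0.5917 S between n4,n5
  Y(R5) = 0.7634 S between n5,n7
  Y(R6) = 0.8621 S between n0,n6
  Y(R7) = 0.0001242 S between n6,n2
  Y(R8) = 0.002232 S between n5,n0
  Y(R9) = 0.0001337 S between n3,n0
  Y(R10) = 0.0006135 S between n5,n7
  Y(R11) = 0.0002294 S between n5,n7
  Y(R12) = 0.0006410 S between n1,n7
  Y(R13) = 0.7463 S between n5,n1
  Y(R14) = 0.0002915 S between n6,n2
  Y(R15) = 0.0005181 S between n1,n3
  Y(R16) = 0.1098 S between n2,n0
  Imeter: injects 0.00705 A into n1 (from n3)
Assemble and solve the 7×7 MNA system:
  V(n1)=0.6779  V(n2)=0.04456  V(n3)=-0.5419  V(n4)=0.6758  V(n5)=0.6758  V(n6)=2.148e-05  V(n7)=0.6759

R_eq = 173.0 Ω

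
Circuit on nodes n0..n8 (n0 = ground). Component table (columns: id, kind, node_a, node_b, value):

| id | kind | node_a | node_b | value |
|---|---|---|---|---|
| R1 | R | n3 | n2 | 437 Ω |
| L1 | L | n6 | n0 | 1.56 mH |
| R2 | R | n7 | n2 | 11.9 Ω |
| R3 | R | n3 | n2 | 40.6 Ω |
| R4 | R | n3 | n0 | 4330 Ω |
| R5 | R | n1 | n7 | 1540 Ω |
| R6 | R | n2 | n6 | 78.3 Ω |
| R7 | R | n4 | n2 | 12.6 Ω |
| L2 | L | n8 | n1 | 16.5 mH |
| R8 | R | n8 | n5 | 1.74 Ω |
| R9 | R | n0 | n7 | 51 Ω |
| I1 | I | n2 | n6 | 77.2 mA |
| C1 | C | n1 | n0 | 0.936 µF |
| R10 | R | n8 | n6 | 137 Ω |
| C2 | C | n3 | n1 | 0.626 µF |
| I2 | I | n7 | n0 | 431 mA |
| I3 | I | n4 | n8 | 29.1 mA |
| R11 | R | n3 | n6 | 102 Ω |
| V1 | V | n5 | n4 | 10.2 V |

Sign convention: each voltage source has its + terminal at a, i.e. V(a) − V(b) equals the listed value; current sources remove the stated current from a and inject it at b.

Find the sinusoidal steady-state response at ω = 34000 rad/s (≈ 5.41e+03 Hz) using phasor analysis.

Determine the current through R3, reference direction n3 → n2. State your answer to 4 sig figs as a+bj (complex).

0.08444+0.07557j A

Apply KCL at each of the 8 non-ground nodes and solve the resulting linear system.
Node n1: branches {R5, L2, C1, C2} → V_1 = -4.680+1.737j
Node n2: branches {R1, R2, R3, R6, R7, I1} → V_2 = -15.10+0.8022j
Node n3: branches {R1, R3, R4, C2, R11} → V_3 = -11.68+3.870j
Node n4: branches {R7, I3, V1} → V_4 = -15.27+0.4949j
Node n5: branches {R8, V1} → V_5 = -5.070+0.4949j
Node n6: branches {L1, R6, I1, R10, R11} → V_6 = -7.169-2.801j
Node n7: branches {R2, R5, R9, I2} → V_7 = -16.33+0.6572j
Node n8: branches {L2, R8, R10, I3} → V_8 = -5.043+0.4524j
Source currents: i(V1)=0.01587-0.02439j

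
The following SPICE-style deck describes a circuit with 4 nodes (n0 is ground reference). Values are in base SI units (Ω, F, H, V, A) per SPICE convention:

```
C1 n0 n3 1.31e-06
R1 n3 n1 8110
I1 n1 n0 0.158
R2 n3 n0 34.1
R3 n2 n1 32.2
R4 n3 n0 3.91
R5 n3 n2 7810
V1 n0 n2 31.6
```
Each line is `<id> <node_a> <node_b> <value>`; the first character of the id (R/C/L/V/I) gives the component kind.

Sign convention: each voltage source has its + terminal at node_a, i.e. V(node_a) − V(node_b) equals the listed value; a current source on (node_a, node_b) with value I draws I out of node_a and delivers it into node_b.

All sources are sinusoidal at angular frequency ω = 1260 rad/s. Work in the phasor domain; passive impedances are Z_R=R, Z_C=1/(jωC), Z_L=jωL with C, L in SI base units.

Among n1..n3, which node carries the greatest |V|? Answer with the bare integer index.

1

Element admittances at ω=1260 rad/s:
  Y(C1) = 0.000+0.001651j S between n0,n3
  Y(R1) = 0.0001233+0.000j S between n3,n1
  I1: injects 0.158 A into n0 (from n1)
  Y(R2) = 0.02933+0.000j S between n3,n0
  Y(R3) = 0.03106+0.000j S between n2,n1
  Y(R4) = 0.2558+0.000j S between n3,n0
  Y(R5) = 0.0001280+0.000j S between n3,n2
  V1: constraint V(n0)−V(n2) = 31.6
Assemble and solve the 4×4 MNA system:
  V(n1)=-36.54+6.857e-07j  V(n2)=-31.60+0.000j  V(n3)=-0.02997+0.0001734j
  i(V1)=0.1495-4.349e-08j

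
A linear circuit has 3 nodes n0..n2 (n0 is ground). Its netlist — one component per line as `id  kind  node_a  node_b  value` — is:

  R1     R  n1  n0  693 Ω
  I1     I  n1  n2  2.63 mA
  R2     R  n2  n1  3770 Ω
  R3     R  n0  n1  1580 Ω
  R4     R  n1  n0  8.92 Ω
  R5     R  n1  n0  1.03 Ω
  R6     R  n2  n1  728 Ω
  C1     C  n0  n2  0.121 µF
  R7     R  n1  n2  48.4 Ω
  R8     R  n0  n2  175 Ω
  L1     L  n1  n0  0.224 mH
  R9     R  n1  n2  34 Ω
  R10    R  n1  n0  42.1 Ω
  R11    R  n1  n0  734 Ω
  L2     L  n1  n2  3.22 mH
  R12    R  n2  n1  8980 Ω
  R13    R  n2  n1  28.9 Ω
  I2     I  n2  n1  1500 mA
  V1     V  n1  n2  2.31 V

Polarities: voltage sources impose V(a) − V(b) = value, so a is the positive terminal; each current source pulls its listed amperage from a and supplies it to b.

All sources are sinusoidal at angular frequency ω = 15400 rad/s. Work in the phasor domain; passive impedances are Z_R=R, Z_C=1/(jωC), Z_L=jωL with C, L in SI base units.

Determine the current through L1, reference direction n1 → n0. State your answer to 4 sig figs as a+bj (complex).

Element admittances at ω=15400 rad/s:
  Y(R1) = 0.001443+0.000j S between n1,n0
  I1: injects 0.00263 A into n2 (from n1)
  Y(R2) = 0.0002653+0.000j S between n2,n1
  Y(R3) = 0.0006329+0.000j S between n0,n1
  Y(R4) = 0.1121+0.000j S between n1,n0
  Y(R5) = 0.9709+0.000j S between n1,n0
  Y(R6) = 0.001374+0.000j S between n2,n1
  Y(C1) = 0.000+0.001863j S between n0,n2
  Y(R7) = 0.02066+0.000j S between n1,n2
  Y(R8) = 0.005714+0.000j S between n0,n2
  Y(L1) = 0.000-0.2899j S between n1,n0
  Y(R9) = 0.02941+0.000j S between n1,n2
  Y(R10) = 0.02375+0.000j S between n1,n0
  Y(R11) = 0.001362+0.000j S between n1,n0
  Y(L2) = 0.000-0.02017j S between n1,n2
  Y(R12) = 0.0001114+0.000j S between n2,n1
  Y(R13) = 0.03460+0.000j S between n2,n1
  I2: injects 1.5 A into n1 (from n2)
  V1: constraint V(n1)−V(n2) = 2.31
Assemble and solve the 3×3 MNA system:
  V(n1)=0.01016+0.006479j  V(n2)=-2.300+0.006479j
  i(V1)=1.285+0.04234j

0.001878-0.002944j A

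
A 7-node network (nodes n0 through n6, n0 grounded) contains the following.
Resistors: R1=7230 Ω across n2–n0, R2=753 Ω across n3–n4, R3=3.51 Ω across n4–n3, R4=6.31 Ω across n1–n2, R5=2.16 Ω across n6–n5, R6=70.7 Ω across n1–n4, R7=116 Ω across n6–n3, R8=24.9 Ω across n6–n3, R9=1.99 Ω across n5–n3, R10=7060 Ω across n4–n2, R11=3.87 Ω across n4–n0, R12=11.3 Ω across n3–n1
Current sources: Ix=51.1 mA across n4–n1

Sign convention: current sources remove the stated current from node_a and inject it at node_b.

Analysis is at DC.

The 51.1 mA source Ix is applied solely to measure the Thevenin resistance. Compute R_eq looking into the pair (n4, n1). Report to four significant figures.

MNA unknowns: 6 node voltages V₁..V_6
R1: Y=0.0001383 on G[2,0]
R2: Y=0.001328 on G[3,4]
R3: Y=0.2849 on G[4,3]
R4: Y=0.1585 on G[1,2]
R5: Y=0.4630 on G[6,5]
R6: Y=0.01414 on G[1,4]
R7: Y=0.008621 on G[6,3]
R8: Y=0.04016 on G[6,3]
R9: Y=0.5025 on G[5,3]
R10: Y=0.0001416 on G[4,2]
R11: Y=0.2584 on G[4,0]
R12: Y=0.08850 on G[3,1]
Ix: z[4]−=0.0511, z[1]+=0.0511
solve → V1=0.6227, V2=0.6216, V3=0.1468, V4=-0.0003327, V5=0.1468, V6=0.1468

R_eq = 12.19 Ω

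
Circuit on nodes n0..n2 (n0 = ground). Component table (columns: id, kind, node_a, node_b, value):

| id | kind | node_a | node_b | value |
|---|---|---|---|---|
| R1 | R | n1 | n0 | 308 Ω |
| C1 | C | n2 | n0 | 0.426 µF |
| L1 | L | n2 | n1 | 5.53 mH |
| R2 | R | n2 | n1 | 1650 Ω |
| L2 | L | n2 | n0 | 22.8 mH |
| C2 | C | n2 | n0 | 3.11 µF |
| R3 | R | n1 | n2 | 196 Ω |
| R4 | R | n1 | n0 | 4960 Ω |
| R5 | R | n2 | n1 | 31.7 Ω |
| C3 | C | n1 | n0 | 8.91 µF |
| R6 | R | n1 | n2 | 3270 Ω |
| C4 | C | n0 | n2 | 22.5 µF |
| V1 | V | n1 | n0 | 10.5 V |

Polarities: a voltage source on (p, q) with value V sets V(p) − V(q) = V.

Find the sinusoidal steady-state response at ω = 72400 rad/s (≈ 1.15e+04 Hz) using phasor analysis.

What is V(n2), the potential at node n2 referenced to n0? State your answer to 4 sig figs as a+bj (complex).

MNA unknowns: 2 node voltages V₁..V_2 plus 1 source current (V1)
R1: Y=0.003247+0.000j on G[1,0]
C1: Y=0.000+0.03084j on G[2,0]
L1: Y=0.000-0.002498j on G[2,1]
R2: Y=0.0006061+0.000j on G[2,1]
L2: Y=0.000-0.0006058j on G[2,0]
C2: Y=0.000+0.2252j on G[2,0]
R3: Y=0.005102+0.000j on G[1,2]
R4: Y=0.0002016+0.000j on G[1,0]
R5: Y=0.03155+0.000j on G[2,1]
C3: Y=0.000+0.6451j on G[1,0]
R6: Y=0.0003058+0.000j on G[1,2]
C4: Y=0.000+1.629j on G[0,2]
V1: row V1−V0=10.5, i_V1 at 1,0
solve → V1=10.50+0.000j, V2=-0.009749-0.2098j
aux → i_V1=-0.4315-6.755j

-0.009749-0.2098j V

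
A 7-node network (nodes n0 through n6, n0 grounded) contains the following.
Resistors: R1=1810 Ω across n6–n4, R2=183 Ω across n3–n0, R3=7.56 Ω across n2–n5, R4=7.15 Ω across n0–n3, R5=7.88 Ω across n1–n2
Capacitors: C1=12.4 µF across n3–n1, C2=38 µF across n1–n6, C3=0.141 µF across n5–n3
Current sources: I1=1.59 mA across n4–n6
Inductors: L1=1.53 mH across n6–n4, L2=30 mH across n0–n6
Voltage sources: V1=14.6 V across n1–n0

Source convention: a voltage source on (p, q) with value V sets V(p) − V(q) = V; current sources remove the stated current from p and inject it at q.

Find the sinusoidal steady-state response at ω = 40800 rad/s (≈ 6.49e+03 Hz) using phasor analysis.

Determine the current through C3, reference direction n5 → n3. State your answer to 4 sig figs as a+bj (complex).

Apply KCL at each of the 6 non-ground nodes and solve the resulting linear system.
Node n1: branches {C1, C2, R5, V1} → V_1 = 14.60+0.000j
Node n2: branches {R3, R5} → V_2 = 14.42-0.03385j
Node n3: branches {R2, C1, C3, R4} → V_3 = 13.51+3.835j
Node n4: branches {R1, I1, L1} → V_4 = 14.60-0.09914j
Node n5: branches {C3, R3} → V_5 = 14.25-0.06632j
Node n6: branches {R1, C2, I1, L1, L2} → V_6 = 14.61+0.000j
Source currents: i(V1)=-1.963-0.5454j

0.02245+0.004295j A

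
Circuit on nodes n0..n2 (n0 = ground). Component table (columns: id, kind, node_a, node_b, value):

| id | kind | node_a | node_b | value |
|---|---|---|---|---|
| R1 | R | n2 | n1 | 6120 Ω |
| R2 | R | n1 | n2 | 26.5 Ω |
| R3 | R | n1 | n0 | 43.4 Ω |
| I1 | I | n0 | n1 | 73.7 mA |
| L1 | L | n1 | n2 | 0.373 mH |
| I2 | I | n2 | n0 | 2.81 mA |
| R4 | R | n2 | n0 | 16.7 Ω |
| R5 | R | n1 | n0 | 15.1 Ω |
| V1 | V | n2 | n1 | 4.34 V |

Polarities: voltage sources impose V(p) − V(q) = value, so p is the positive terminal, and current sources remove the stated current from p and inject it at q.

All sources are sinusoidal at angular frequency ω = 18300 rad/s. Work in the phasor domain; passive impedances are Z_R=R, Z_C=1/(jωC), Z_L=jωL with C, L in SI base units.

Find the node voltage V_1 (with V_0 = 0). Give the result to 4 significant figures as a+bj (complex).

Apply KCL at each of the 2 non-ground nodes and solve the resulting linear system.
Node n1: branches {R1, R2, R3, I1, L1, R5, V1} → V_1 = -1.267+0.000j
Node n2: branches {R1, R2, L1, I2, R4, V1} → V_2 = 3.073+0.000j
Source currents: i(V1)=-0.3513+0.6358j

-1.267+0.000j V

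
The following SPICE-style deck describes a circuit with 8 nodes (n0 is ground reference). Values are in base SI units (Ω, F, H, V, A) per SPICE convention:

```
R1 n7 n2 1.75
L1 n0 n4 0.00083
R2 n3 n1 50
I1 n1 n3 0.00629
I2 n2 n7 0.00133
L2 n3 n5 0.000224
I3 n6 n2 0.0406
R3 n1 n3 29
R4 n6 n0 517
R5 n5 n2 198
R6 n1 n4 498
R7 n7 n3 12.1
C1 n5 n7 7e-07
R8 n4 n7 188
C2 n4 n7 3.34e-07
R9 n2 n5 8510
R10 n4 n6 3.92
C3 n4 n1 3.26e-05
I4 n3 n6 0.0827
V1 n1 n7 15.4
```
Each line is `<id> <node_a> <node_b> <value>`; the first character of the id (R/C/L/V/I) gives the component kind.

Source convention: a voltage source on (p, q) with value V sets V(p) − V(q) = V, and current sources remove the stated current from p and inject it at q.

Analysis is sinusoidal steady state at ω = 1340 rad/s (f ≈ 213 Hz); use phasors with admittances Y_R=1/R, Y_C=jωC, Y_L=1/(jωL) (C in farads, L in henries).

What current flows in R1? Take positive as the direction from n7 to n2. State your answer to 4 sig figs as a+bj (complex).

MNA unknowns: 7 node voltages V₁..V_7 plus 1 source current (V1)
R1: Y=0.5714+0.000j on G[7,2]
L1: Y=0.000-0.8991j on G[0,4]
R2: Y=0.02000+0.000j on G[3,1]
I1: z[1]−=0.00629, z[3]+=0.00629
I2: z[2]−=0.00133, z[7]+=0.00133
L2: Y=0.000-3.332j on G[3,5]
I3: z[6]−=0.0406, z[2]+=0.0406
R3: Y=0.03448+0.000j on G[1,3]
R4: Y=0.001934+0.000j on G[6,0]
R5: Y=0.005051+0.000j on G[5,2]
R6: Y=0.002008+0.000j on G[1,4]
R7: Y=0.08264+0.000j on G[7,3]
C1: Y=0.000+0.0009380j on G[5,7]
R8: Y=0.005319+0.000j on G[4,7]
C2: Y=0.000+0.0004476j on G[4,7]
R9: Y=0.0001175+0.000j on G[2,5]
R10: Y=0.2551+0.000j on G[4,6]
C3: Y=0.000+0.04368j on G[4,1]
I4: z[3]−=0.0827, z[6]+=0.0827
V1: row V1−V7=15.4, i_V1 at 1,7
solve → V1=0.2978-0.8531j, V2=-14.99-0.8535j, V3=-9.739-0.8882j, V4=-7.523e-07-0.0003524j, V5=-9.737-0.8963j, V6=0.1638-0.0003497j, V7=-15.10-0.8531j
aux → i_V1=-0.5910-0.01321j

-0.06639+0.0002214j A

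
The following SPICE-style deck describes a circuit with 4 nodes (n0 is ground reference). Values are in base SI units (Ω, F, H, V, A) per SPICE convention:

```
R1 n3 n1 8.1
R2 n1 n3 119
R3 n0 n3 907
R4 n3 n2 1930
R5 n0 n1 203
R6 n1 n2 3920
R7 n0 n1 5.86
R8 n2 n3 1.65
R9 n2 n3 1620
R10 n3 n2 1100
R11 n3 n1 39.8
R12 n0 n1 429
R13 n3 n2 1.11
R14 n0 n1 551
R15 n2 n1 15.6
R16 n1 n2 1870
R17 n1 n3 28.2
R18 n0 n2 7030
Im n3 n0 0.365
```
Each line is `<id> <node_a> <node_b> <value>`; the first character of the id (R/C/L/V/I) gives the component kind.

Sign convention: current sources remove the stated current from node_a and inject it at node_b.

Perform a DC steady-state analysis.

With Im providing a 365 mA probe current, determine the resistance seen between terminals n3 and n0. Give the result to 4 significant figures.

Element admittances at DC:
  Y(R1) = 0.1235 S between n3,n1
  Y(R2) = 0.008403 S between n1,n3
  Y(R3) = 0.001103 S between n0,n3
  Y(R4) = 0.0005181 S between n3,n2
  Y(R5) = 0.004926 S between n0,n1
  Y(R6) = 0.0002551 S between n1,n2
  Y(R7) = 0.1706 S between n0,n1
  Y(R8) = 0.6061 S between n2,n3
  Y(R9) = 0.0006173 S between n2,n3
  Y(R10) = 0.0009091 S between n3,n2
  Y(R11) = 0.02513 S between n3,n1
  Y(R12) = 0.002331 S between n0,n1
  Y(R13) = 0.9009 S between n3,n2
  Y(R14) = 0.001815 S between n0,n1
  Y(R15) = 0.06410 S between n2,n1
  Y(R16) = 0.0005348 S between n1,n2
  Y(R17) = 0.03546 S between n1,n3
  Y(R18) = 0.0001422 S between n0,n2
  Im: injects 0.365 A into n0 (from n3)
Assemble and solve the 3×3 MNA system:
  V(n1)=-2.007  V(n2)=-3.365  V(n3)=-3.424

R_eq = 9.381 Ω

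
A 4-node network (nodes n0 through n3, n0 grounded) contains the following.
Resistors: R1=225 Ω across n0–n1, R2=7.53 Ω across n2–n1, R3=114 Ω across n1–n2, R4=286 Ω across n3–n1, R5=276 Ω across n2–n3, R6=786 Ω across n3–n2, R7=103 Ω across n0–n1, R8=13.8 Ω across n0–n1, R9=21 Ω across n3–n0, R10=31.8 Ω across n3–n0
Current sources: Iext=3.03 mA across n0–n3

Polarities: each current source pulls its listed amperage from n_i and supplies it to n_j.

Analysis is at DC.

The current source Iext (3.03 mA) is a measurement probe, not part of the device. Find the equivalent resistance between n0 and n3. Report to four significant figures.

MNA unknowns: 3 node voltages V₁..V_3
R1: Y=0.004444 on G[0,1]
R2: Y=0.1328 on G[2,1]
R3: Y=0.008772 on G[1,2]
R4: Y=0.003497 on G[3,1]
R5: Y=0.003623 on G[2,3]
R6: Y=0.001272 on G[3,2]
R7: Y=0.009709 on G[0,1]
R8: Y=0.07246 on G[0,1]
R9: Y=0.04762 on G[3,0]
R10: Y=0.03145 on G[3,0]
Iext: z[0]−=0.00303, z[3]+=0.00303
solve → V1=0.003036, V2=0.004104, V3=0.03500

R_eq = 11.55 Ω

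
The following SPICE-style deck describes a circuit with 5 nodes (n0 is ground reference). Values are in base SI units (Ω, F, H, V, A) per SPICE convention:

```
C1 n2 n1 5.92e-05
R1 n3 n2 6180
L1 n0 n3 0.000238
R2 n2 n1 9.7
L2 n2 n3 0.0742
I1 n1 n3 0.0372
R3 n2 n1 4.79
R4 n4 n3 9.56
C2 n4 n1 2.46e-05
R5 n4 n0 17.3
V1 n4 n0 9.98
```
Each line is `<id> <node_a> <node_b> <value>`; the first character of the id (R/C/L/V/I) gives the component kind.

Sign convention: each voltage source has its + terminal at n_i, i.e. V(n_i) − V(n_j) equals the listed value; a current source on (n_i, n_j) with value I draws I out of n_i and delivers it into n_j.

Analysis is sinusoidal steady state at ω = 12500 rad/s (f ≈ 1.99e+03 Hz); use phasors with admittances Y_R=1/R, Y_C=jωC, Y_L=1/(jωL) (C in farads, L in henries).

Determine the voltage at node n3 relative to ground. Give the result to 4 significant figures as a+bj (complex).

MNA unknowns: 4 node voltages V₁..V_4 plus 1 source current (V1)
C1: Y=0.000+0.7400j on G[2,1]
R1: Y=0.0001618+0.000j on G[3,2]
L1: Y=0.000-0.3361j on G[0,3]
R2: Y=0.1031+0.000j on G[2,1]
L2: Y=0.000-0.001078j on G[2,3]
I1: z[1]−=0.0372, z[3]+=0.0372
R3: Y=0.2088+0.000j on G[2,1]
R4: Y=0.1046+0.000j on G[4,3]
C2: Y=0.000+0.3075j on G[4,1]
R5: Y=0.05780+0.000j on G[4,0]
V1: row V4−V0=9.98, i_V1 at 4,0
solve → V1=10.01+0.1159j, V2=10.03+0.1191j, V3=0.9390+2.920j, V4=9.980+0.000j
aux → i_V1=-1.558+0.3156j

0.9390+2.920j V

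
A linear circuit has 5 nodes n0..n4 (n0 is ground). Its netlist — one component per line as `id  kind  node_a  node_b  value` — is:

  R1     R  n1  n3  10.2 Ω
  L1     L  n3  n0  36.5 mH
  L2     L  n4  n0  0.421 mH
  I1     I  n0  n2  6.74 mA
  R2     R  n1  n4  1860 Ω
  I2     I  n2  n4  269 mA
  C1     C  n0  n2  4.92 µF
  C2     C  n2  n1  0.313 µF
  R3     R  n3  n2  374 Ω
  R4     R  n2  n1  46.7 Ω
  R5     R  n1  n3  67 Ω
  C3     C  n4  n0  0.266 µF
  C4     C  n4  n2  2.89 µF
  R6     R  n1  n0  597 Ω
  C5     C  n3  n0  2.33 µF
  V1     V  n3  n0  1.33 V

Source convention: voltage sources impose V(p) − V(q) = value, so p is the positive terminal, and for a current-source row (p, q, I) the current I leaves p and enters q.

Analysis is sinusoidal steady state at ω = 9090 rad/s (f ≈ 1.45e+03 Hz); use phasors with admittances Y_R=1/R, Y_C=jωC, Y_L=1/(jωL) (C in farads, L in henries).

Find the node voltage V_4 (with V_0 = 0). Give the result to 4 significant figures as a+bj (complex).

MNA unknowns: 4 node voltages V₁..V_4 plus 1 source current (V1)
R1: Y=0.09804+0.000j on G[1,3]
L1: Y=0.000-0.003014j on G[3,0]
L2: Y=0.000-0.2613j on G[4,0]
I1: z[0]−=0.00674, z[2]+=0.00674
R2: Y=0.0005376+0.000j on G[1,4]
I2: z[2]−=0.269, z[4]+=0.269
C1: Y=0.000+0.04472j on G[0,2]
C2: Y=0.000+0.002845j on G[2,1]
R3: Y=0.002674+0.000j on G[3,2]
R4: Y=0.02141+0.000j on G[2,1]
R5: Y=0.01493+0.000j on G[1,3]
C3: Y=0.000+0.002418j on G[4,0]
C4: Y=0.000+0.02627j on G[4,2]
R6: Y=0.001675+0.000j on G[1,0]
C5: Y=0.000+0.02118j on G[3,0]
V1: row V3−V0=1.33, i_V1 at 3,0
solve → V1=0.9082+0.4775j, V2=-0.8556+3.261j, V3=1.330+0.000j, V4=0.09734+0.7900j
aux → i_V1=-0.05349+0.03850j

0.09734+0.7900j V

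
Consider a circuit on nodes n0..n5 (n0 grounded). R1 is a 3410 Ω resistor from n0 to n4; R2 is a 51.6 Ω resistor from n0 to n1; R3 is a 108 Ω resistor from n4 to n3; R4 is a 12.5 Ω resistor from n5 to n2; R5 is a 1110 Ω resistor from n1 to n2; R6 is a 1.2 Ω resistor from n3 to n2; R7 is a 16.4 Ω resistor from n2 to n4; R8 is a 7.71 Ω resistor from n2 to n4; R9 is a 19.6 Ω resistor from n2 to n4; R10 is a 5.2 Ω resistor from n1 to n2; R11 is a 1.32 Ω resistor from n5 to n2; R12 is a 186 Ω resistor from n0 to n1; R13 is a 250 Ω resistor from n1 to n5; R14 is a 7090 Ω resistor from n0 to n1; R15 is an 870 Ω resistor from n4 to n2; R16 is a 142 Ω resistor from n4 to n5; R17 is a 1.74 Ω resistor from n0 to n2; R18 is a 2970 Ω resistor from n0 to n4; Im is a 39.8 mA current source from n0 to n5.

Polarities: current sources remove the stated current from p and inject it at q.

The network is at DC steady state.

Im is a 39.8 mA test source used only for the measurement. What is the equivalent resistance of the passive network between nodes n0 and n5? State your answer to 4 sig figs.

R_eq = 2.851 Ω

MNA unknowns: 5 node voltages V₁..V_5
R1: Y=0.0002933 on G[0,4]
R2: Y=0.01938 on G[0,1]
R3: Y=0.009259 on G[4,3]
R4: Y=0.08000 on G[5,2]
R5: Y=0.0009009 on G[1,2]
R6: Y=0.8333 on G[3,2]
R7: Y=0.06098 on G[2,4]
R8: Y=0.1297 on G[2,4]
R9: Y=0.05102 on G[2,4]
R10: Y=0.1923 on G[1,2]
R11: Y=0.7576 on G[5,2]
R12: Y=0.005376 on G[0,1]
R13: Y=0.004000 on G[1,5]
R14: Y=0.0001410 on G[0,1]
R15: Y=0.001149 on G[4,2]
R16: Y=0.007042 on G[4,5]
R17: Y=0.5747 on G[0,2]
R18: Y=0.0003367 on G[0,4]
Im: z[0]−=0.0398, z[5]+=0.0398
solve → V1=0.05996, V2=0.06658, V3=0.06659, V4=0.06769, V5=0.1135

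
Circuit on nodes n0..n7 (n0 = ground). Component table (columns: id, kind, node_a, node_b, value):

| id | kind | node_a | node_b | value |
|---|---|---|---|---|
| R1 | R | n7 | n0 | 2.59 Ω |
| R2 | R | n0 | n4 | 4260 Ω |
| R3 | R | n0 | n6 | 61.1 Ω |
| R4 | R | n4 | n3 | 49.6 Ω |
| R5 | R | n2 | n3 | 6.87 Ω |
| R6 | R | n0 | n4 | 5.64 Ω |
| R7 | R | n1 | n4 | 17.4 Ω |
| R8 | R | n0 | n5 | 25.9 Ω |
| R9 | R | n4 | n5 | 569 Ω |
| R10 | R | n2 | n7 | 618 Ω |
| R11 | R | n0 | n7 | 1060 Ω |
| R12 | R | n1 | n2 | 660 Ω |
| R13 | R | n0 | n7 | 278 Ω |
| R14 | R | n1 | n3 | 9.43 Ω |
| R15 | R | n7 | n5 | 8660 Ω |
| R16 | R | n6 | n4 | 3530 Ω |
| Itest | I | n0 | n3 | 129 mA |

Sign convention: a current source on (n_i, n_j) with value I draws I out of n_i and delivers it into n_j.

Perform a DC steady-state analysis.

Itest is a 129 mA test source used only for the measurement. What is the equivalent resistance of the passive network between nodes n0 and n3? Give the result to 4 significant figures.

R_eq = 22.12 Ω

Element admittances at DC:
  Y(R1) = 0.3861 S between n7,n0
  Y(R2) = 0.0002347 S between n0,n4
  Y(R3) = 0.01637 S between n0,n6
  Y(R4) = 0.02016 S between n4,n3
  Y(R5) = 0.1456 S between n2,n3
  Y(R6) = 0.1773 S between n0,n4
  Y(R7) = 0.05747 S between n1,n4
  Y(R8) = 0.03861 S between n0,n5
  Y(R9) = 0.001757 S between n4,n5
  Y(R10) = 0.001618 S between n2,n7
  Y(R11) = 0.0009434 S between n0,n7
  Y(R12) = 0.001515 S between n1,n2
  Y(R13) = 0.003597 S between n0,n7
  Y(R14) = 0.1060 S between n1,n3
  Y(R15) = 0.0001155 S between n7,n5
  Y(R16) = 0.0002833 S between n6,n4
  Itest: injects 0.129 A into n3 (from n0)
Assemble and solve the 7×7 MNA system:
  V(n1)=2.101  V(n2)=2.815  V(n3)=2.854  V(n4)=0.6934  V(n5)=0.03014  V(n6)=0.01180  V(n7)=0.01162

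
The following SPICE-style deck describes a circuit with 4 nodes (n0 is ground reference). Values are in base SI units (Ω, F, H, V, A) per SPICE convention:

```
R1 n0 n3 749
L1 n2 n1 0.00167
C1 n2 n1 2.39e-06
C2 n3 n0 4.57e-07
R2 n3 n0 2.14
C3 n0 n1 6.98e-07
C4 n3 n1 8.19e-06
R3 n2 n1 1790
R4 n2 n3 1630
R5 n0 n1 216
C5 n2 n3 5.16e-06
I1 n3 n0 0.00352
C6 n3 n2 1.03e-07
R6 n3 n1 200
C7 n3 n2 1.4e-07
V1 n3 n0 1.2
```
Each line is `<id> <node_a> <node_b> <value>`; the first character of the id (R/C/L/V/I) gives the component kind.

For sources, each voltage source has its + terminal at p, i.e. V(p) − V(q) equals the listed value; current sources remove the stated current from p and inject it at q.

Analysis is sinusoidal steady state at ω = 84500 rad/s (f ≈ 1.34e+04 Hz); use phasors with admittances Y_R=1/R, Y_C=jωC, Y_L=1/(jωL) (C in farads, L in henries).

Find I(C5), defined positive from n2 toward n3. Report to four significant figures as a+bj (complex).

-0.0007107-0.01041j A

Apply KCL at each of the 3 non-ground nodes and solve the resulting linear system.
Node n1: branches {L1, C1, C3, C4, R3, R5, R6} → V_1 = 1.120+0.005364j
Node n2: branches {L1, C1, R3, R4, C5, C6, C7} → V_2 = 1.176+0.001630j
Node n3: branches {R1, C2, R2, C4, R4, C5, I1, C6, R6, C7, V1} → V_3 = 1.200+0.000j
Source currents: i(V1)=-0.5707-0.1124j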